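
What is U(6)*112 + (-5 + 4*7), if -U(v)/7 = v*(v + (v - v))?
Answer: -28201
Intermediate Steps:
U(v) = -7*v² (U(v) = -7*v*(v + (v - v)) = -7*v*(v + 0) = -7*v*v = -7*v²)
U(6)*112 + (-5 + 4*7) = -7*6²*112 + (-5 + 4*7) = -7*36*112 + (-5 + 28) = -252*112 + 23 = -28224 + 23 = -28201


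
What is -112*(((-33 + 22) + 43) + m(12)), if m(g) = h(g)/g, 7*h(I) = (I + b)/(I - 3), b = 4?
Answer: -96832/27 ≈ -3586.4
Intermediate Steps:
h(I) = (4 + I)/(7*(-3 + I)) (h(I) = ((I + 4)/(I - 3))/7 = ((4 + I)/(-3 + I))/7 = (4 + I)/(7*(-3 + I)))
m(g) = (4 + g)/(7*g*(-3 + g)) (m(g) = ((4 + g)/(7*(-3 + g)))/g = (4 + g)/(7*g*(-3 + g)))
-112*(((-33 + 22) + 43) + m(12)) = -112*(((-33 + 22) + 43) + (⅐)*(4 + 12)/(12*(-3 + 12))) = -112*((-11 + 43) + (⅐)*(1/12)*16/9) = -112*(32 + (⅐)*(1/12)*(⅑)*16) = -112*(32 + 4/189) = -112*6052/189 = -96832/27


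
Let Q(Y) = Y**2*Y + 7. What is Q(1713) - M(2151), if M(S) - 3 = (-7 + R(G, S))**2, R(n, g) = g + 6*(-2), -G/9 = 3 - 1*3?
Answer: 5022028677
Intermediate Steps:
G = 0 (G = -9*(3 - 1*3) = -9*(3 - 3) = -9*0 = 0)
R(n, g) = -12 + g (R(n, g) = g - 12 = -12 + g)
Q(Y) = 7 + Y**3 (Q(Y) = Y**3 + 7 = 7 + Y**3)
M(S) = 3 + (-19 + S)**2 (M(S) = 3 + (-7 + (-12 + S))**2 = 3 + (-19 + S)**2)
Q(1713) - M(2151) = (7 + 1713**3) - (3 + (-19 + 2151)**2) = (7 + 5026574097) - (3 + 2132**2) = 5026574104 - (3 + 4545424) = 5026574104 - 1*4545427 = 5026574104 - 4545427 = 5022028677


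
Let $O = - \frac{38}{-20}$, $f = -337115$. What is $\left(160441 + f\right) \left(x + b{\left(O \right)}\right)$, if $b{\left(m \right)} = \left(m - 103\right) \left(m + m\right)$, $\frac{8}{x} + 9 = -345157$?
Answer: $\frac{292850144690839}{4314575} \approx 6.7875 \cdot 10^{7}$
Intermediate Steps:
$x = - \frac{4}{172583}$ ($x = \frac{8}{-9 - 345157} = \frac{8}{-345166} = 8 \left(- \frac{1}{345166}\right) = - \frac{4}{172583} \approx -2.3177 \cdot 10^{-5}$)
$O = \frac{19}{10}$ ($O = \left(-38\right) \left(- \frac{1}{20}\right) = \frac{19}{10} \approx 1.9$)
$b{\left(m \right)} = 2 m \left(-103 + m\right)$ ($b{\left(m \right)} = \left(-103 + m\right) 2 m = 2 m \left(-103 + m\right)$)
$\left(160441 + f\right) \left(x + b{\left(O \right)}\right) = \left(160441 - 337115\right) \left(- \frac{4}{172583} + 2 \cdot \frac{19}{10} \left(-103 + \frac{19}{10}\right)\right) = - 176674 \left(- \frac{4}{172583} + 2 \cdot \frac{19}{10} \left(- \frac{1011}{10}\right)\right) = - 176674 \left(- \frac{4}{172583} - \frac{19209}{50}\right) = \left(-176674\right) \left(- \frac{3315147047}{8629150}\right) = \frac{292850144690839}{4314575}$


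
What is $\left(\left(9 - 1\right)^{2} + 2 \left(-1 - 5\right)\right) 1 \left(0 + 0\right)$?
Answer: $0$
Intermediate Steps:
$\left(\left(9 - 1\right)^{2} + 2 \left(-1 - 5\right)\right) 1 \left(0 + 0\right) = \left(8^{2} + 2 \left(-6\right)\right) 1 \cdot 0 = \left(64 - 12\right) 0 = 52 \cdot 0 = 0$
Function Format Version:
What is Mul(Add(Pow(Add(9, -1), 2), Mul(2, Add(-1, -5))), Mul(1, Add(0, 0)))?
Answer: 0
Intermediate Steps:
Mul(Add(Pow(Add(9, -1), 2), Mul(2, Add(-1, -5))), Mul(1, Add(0, 0))) = Mul(Add(Pow(8, 2), Mul(2, -6)), Mul(1, 0)) = Mul(Add(64, -12), 0) = Mul(52, 0) = 0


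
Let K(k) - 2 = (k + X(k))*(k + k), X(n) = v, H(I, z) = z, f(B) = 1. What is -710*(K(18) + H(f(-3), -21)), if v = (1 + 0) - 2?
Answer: -421030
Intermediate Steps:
v = -1 (v = 1 - 2 = -1)
X(n) = -1
K(k) = 2 + 2*k*(-1 + k) (K(k) = 2 + (k - 1)*(k + k) = 2 + (-1 + k)*(2*k) = 2 + 2*k*(-1 + k))
-710*(K(18) + H(f(-3), -21)) = -710*((2 - 2*18 + 2*18²) - 21) = -710*((2 - 36 + 2*324) - 21) = -710*((2 - 36 + 648) - 21) = -710*(614 - 21) = -710*593 = -421030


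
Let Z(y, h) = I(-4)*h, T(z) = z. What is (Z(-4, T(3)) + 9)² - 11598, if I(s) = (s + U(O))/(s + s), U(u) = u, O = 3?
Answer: -736647/64 ≈ -11510.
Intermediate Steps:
I(s) = (3 + s)/(2*s) (I(s) = (s + 3)/(s + s) = (3 + s)/((2*s)) = (3 + s)*(1/(2*s)) = (3 + s)/(2*s))
Z(y, h) = h/8 (Z(y, h) = ((½)*(3 - 4)/(-4))*h = ((½)*(-¼)*(-1))*h = h/8)
(Z(-4, T(3)) + 9)² - 11598 = ((⅛)*3 + 9)² - 11598 = (3/8 + 9)² - 11598 = (75/8)² - 11598 = 5625/64 - 11598 = -736647/64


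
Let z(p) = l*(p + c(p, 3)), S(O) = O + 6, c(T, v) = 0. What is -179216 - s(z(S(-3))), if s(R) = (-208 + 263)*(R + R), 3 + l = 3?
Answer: -179216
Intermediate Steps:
l = 0 (l = -3 + 3 = 0)
S(O) = 6 + O
z(p) = 0 (z(p) = 0*(p + 0) = 0*p = 0)
s(R) = 110*R (s(R) = 55*(2*R) = 110*R)
-179216 - s(z(S(-3))) = -179216 - 110*0 = -179216 - 1*0 = -179216 + 0 = -179216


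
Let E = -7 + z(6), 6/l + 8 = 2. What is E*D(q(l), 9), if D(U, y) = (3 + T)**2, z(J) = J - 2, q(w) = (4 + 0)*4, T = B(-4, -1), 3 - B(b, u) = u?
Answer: -147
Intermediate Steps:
l = -1 (l = 6/(-8 + 2) = 6/(-6) = 6*(-1/6) = -1)
B(b, u) = 3 - u
T = 4 (T = 3 - 1*(-1) = 3 + 1 = 4)
q(w) = 16 (q(w) = 4*4 = 16)
z(J) = -2 + J
D(U, y) = 49 (D(U, y) = (3 + 4)**2 = 7**2 = 49)
E = -3 (E = -7 + (-2 + 6) = -7 + 4 = -3)
E*D(q(l), 9) = -3*49 = -147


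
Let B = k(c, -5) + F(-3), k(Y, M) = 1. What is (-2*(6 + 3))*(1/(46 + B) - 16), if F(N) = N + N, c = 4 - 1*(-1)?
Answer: 11790/41 ≈ 287.56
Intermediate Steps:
c = 5 (c = 4 + 1 = 5)
F(N) = 2*N
B = -5 (B = 1 + 2*(-3) = 1 - 6 = -5)
(-2*(6 + 3))*(1/(46 + B) - 16) = (-2*(6 + 3))*(1/(46 - 5) - 16) = (-2*9)*(1/41 - 16) = (-1*18)*(1/41 - 16) = -18*(-655/41) = 11790/41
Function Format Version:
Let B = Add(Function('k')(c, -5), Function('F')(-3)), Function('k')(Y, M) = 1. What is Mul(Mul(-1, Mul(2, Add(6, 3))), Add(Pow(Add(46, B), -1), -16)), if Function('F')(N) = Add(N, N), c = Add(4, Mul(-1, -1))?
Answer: Rational(11790, 41) ≈ 287.56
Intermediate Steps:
c = 5 (c = Add(4, 1) = 5)
Function('F')(N) = Mul(2, N)
B = -5 (B = Add(1, Mul(2, -3)) = Add(1, -6) = -5)
Mul(Mul(-1, Mul(2, Add(6, 3))), Add(Pow(Add(46, B), -1), -16)) = Mul(Mul(-1, Mul(2, Add(6, 3))), Add(Pow(Add(46, -5), -1), -16)) = Mul(Mul(-1, Mul(2, 9)), Add(Pow(41, -1), -16)) = Mul(Mul(-1, 18), Add(Rational(1, 41), -16)) = Mul(-18, Rational(-655, 41)) = Rational(11790, 41)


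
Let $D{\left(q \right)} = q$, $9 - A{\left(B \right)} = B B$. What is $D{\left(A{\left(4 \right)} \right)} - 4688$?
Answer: $-4695$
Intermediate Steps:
$A{\left(B \right)} = 9 - B^{2}$ ($A{\left(B \right)} = 9 - B B = 9 - B^{2}$)
$D{\left(A{\left(4 \right)} \right)} - 4688 = \left(9 - 4^{2}\right) - 4688 = \left(9 - 16\right) - 4688 = -7 - 4688 = -4695$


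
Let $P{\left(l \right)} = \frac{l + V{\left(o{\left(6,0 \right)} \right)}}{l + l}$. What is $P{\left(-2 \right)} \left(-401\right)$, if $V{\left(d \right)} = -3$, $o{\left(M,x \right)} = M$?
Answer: $- \frac{2005}{4} \approx -501.25$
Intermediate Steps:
$P{\left(l \right)} = \frac{-3 + l}{2 l}$ ($P{\left(l \right)} = \frac{l - 3}{l + l} = \frac{-3 + l}{2 l}$)
$P{\left(-2 \right)} \left(-401\right) = \frac{-3 - 2}{2 \left(-2\right)} \left(-401\right) = \frac{1}{2} \left(- \frac{1}{2}\right) \left(-5\right) \left(-401\right) = \frac{5}{4} \left(-401\right) = - \frac{2005}{4}$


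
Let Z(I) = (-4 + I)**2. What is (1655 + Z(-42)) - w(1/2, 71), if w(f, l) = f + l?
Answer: 7399/2 ≈ 3699.5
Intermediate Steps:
(1655 + Z(-42)) - w(1/2, 71) = (1655 + (-4 - 42)**2) - (1/2 + 71) = (1655 + (-46)**2) - (1/2 + 71) = (1655 + 2116) - 1*143/2 = 3771 - 143/2 = 7399/2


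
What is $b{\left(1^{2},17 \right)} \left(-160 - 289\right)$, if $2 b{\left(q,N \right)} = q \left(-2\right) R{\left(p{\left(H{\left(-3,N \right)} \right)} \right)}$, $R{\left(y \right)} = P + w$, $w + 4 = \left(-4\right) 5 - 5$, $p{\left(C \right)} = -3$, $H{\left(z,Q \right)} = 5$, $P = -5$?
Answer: $-15266$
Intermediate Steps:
$w = -29$ ($w = -4 - 25 = -29$)
$R{\left(y \right)} = -34$ ($R{\left(y \right)} = -5 - 29 = -34$)
$b{\left(q,N \right)} = 34 q$ ($b{\left(q,N \right)} = \frac{q \left(-2\right) \left(-34\right)}{2} = \frac{- 2 q \left(-34\right)}{2} = \frac{68 q}{2} = 34 q$)
$b{\left(1^{2},17 \right)} \left(-160 - 289\right) = 34 \cdot 1^{2} \left(-160 - 289\right) = 34 \cdot 1 \left(-449\right) = 34 \left(-449\right) = -15266$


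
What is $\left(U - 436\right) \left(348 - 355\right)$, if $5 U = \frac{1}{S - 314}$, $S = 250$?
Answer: $\frac{976647}{320} \approx 3052.0$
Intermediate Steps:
$U = - \frac{1}{320}$ ($U = \frac{1}{5 \left(250 - 314\right)} = \frac{1}{5 \left(-64\right)} = \frac{1}{5} \left(- \frac{1}{64}\right) = - \frac{1}{320} \approx -0.003125$)
$\left(U - 436\right) \left(348 - 355\right) = \left(- \frac{1}{320} - 436\right) \left(348 - 355\right) = \left(- \frac{139521}{320}\right) \left(-7\right) = \frac{976647}{320}$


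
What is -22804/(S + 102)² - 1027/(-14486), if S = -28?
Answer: -81178723/19831334 ≈ -4.0935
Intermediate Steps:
-22804/(S + 102)² - 1027/(-14486) = -22804/(-28 + 102)² - 1027/(-14486) = -22804/(74²) - 1027*(-1/14486) = -22804/5476 + 1027/14486 = -22804*1/5476 + 1027/14486 = -5701/1369 + 1027/14486 = -81178723/19831334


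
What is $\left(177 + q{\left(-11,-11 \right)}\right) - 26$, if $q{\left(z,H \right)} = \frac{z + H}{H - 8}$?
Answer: $\frac{2891}{19} \approx 152.16$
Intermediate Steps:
$q{\left(z,H \right)} = \frac{H + z}{-8 + H}$
$\left(177 + q{\left(-11,-11 \right)}\right) - 26 = \left(177 + \frac{-11 - 11}{-8 - 11}\right) - 26 = \left(177 + \frac{1}{-19} \left(-22\right)\right) - 26 = \left(177 - - \frac{22}{19}\right) - 26 = \left(177 + \frac{22}{19}\right) - 26 = \frac{3385}{19} - 26 = \frac{2891}{19}$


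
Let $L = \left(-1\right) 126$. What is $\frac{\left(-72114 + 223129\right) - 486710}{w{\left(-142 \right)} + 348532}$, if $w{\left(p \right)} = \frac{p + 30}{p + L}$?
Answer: $- \frac{22491565}{23351672} \approx -0.96317$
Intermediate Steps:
$L = -126$
$w{\left(p \right)} = \frac{30 + p}{-126 + p}$ ($w{\left(p \right)} = \frac{p + 30}{p - 126} = \frac{30 + p}{-126 + p}$)
$\frac{\left(-72114 + 223129\right) - 486710}{w{\left(-142 \right)} + 348532} = \frac{\left(-72114 + 223129\right) - 486710}{\frac{30 - 142}{-126 - 142} + 348532} = \frac{151015 - 486710}{\frac{1}{-268} \left(-112\right) + 348532} = - \frac{335695}{\left(- \frac{1}{268}\right) \left(-112\right) + 348532} = - \frac{335695}{\frac{28}{67} + 348532} = - \frac{335695}{\frac{23351672}{67}} = \left(-335695\right) \frac{67}{23351672} = - \frac{22491565}{23351672}$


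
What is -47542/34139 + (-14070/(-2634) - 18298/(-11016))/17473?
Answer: -2008067806949123/1442370144374964 ≈ -1.3922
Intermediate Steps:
-47542/34139 + (-14070/(-2634) - 18298/(-11016))/17473 = -47542*1/34139 + (-14070*(-1/2634) - 18298*(-1/11016))*(1/17473) = -47542/34139 + (2345/439 + 9149/5508)*(1/17473) = -47542/34139 + (16932671/2418012)*(1/17473) = -47542/34139 + 16932671/42249923676 = -2008067806949123/1442370144374964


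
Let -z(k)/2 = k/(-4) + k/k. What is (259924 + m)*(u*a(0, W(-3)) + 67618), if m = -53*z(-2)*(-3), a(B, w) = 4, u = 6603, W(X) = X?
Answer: 24395801410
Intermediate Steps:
z(k) = -2 + k/2 (z(k) = -2*(k/(-4) + k/k) = -2*(k*(-¼) + 1) = -2*(-k/4 + 1) = -2*(1 - k/4) = -2 + k/2)
m = -477 (m = -53*(-2 + (½)*(-2))*(-3) = -53*(-2 - 1)*(-3) = -53*(-3)*(-3) = 159*(-3) = -477)
(259924 + m)*(u*a(0, W(-3)) + 67618) = (259924 - 477)*(6603*4 + 67618) = 259447*(26412 + 67618) = 259447*94030 = 24395801410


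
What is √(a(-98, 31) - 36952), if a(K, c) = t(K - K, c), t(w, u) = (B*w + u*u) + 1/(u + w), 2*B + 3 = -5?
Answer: 2*I*√8646830/31 ≈ 189.71*I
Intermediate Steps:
B = -4 (B = -3/2 + (½)*(-5) = -3/2 - 5/2 = -4)
t(w, u) = u² + 1/(u + w) - 4*w (t(w, u) = (-4*w + u*u) + 1/(u + w) = (-4*w + u²) + 1/(u + w) = (u² - 4*w) + 1/(u + w) = u² + 1/(u + w) - 4*w)
a(K, c) = (1 + c³)/c (a(K, c) = (1 + c³ - 4*(K - K)² + (K - K)*c² - 4*c*(K - K))/(c + (K - K)) = (1 + c³ - 4*0² + 0*c² - 4*c*0)/(c + 0) = (1 + c³ - 4*0 + 0 + 0)/c = (1 + c³ + 0 + 0 + 0)/c = (1 + c³)/c)
√(a(-98, 31) - 36952) = √((1 + 31³)/31 - 36952) = √((1 + 29791)/31 - 36952) = √((1/31)*29792 - 36952) = √(29792/31 - 36952) = √(-1115720/31) = 2*I*√8646830/31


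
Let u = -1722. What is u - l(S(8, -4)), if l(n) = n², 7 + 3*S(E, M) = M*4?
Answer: -16027/9 ≈ -1780.8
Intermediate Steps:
S(E, M) = -7/3 + 4*M/3 (S(E, M) = -7/3 + (M*4)/3 = -7/3 + (4*M)/3 = -7/3 + 4*M/3)
u - l(S(8, -4)) = -1722 - (-7/3 + (4/3)*(-4))² = -1722 - (-7/3 - 16/3)² = -1722 - (-23/3)² = -1722 - 1*529/9 = -1722 - 529/9 = -16027/9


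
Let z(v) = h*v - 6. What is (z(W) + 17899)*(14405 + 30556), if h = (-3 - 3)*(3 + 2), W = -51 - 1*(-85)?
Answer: 758626953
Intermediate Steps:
W = 34 (W = -51 + 85 = 34)
h = -30 (h = -6*5 = -30)
z(v) = -6 - 30*v (z(v) = -30*v - 6 = -6 - 30*v)
(z(W) + 17899)*(14405 + 30556) = ((-6 - 30*34) + 17899)*(14405 + 30556) = ((-6 - 1020) + 17899)*44961 = (-1026 + 17899)*44961 = 16873*44961 = 758626953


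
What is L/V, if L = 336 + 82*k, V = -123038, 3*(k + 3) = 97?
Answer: -4112/184557 ≈ -0.022280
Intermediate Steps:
k = 88/3 (k = -3 + (1/3)*97 = -3 + 97/3 = 88/3 ≈ 29.333)
L = 8224/3 (L = 336 + 82*(88/3) = 336 + 7216/3 = 8224/3 ≈ 2741.3)
L/V = (8224/3)/(-123038) = (8224/3)*(-1/123038) = -4112/184557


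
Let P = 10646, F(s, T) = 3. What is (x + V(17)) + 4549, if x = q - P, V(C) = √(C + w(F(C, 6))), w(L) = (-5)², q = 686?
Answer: -5411 + √42 ≈ -5404.5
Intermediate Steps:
w(L) = 25
V(C) = √(25 + C) (V(C) = √(C + 25) = √(25 + C))
x = -9960 (x = 686 - 1*10646 = 686 - 10646 = -9960)
(x + V(17)) + 4549 = (-9960 + √(25 + 17)) + 4549 = (-9960 + √42) + 4549 = -5411 + √42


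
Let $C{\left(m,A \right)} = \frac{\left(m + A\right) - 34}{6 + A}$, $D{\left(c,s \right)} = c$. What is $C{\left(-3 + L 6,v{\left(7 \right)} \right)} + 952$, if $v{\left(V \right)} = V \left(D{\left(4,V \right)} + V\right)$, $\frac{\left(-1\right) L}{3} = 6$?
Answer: $\frac{78948}{83} \approx 951.18$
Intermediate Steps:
$L = -18$ ($L = \left(-3\right) 6 = -18$)
$v{\left(V \right)} = V \left(4 + V\right)$
$C{\left(m,A \right)} = \frac{-34 + A + m}{6 + A}$ ($C{\left(m,A \right)} = \frac{\left(A + m\right) - 34}{6 + A} = \frac{-34 + A + m}{6 + A}$)
$C{\left(-3 + L 6,v{\left(7 \right)} \right)} + 952 = \frac{-34 + 7 \left(4 + 7\right) - 111}{6 + 7 \left(4 + 7\right)} + 952 = \frac{-34 + 7 \cdot 11 - 111}{6 + 7 \cdot 11} + 952 = \frac{-34 + 77 - 111}{6 + 77} + 952 = \frac{1}{83} \left(-68\right) + 952 = - \frac{68}{83} + 952 = \frac{78948}{83}$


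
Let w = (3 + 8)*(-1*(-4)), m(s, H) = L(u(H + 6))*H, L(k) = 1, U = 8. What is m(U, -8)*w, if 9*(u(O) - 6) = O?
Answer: -352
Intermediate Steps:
u(O) = 6 + O/9
m(s, H) = H (m(s, H) = 1*H = H)
w = 44 (w = 11*4 = 44)
m(U, -8)*w = -8*44 = -352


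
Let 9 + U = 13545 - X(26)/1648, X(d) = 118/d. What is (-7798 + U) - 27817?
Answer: -473020555/21424 ≈ -22079.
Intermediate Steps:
U = 289995205/21424 (U = -9 + (13545 - 118/26/1648) = -9 + (13545 - 118*(1/26)/1648) = -9 + (13545 - 59/(13*1648)) = -9 + (13545 - 1*59/21424) = -9 + (13545 - 59/21424) = -9 + 290188021/21424 = 289995205/21424 ≈ 13536.)
(-7798 + U) - 27817 = (-7798 + 289995205/21424) - 27817 = 122930853/21424 - 27817 = -473020555/21424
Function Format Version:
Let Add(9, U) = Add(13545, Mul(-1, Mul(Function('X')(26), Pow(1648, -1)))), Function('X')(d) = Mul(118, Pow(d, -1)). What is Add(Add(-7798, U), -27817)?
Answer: Rational(-473020555, 21424) ≈ -22079.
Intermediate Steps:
U = Rational(289995205, 21424) (U = Add(-9, Add(13545, Mul(-1, Mul(Mul(118, Pow(26, -1)), Pow(1648, -1))))) = Add(-9, Add(13545, Mul(-1, Mul(Mul(118, Rational(1, 26)), Rational(1, 1648))))) = Add(-9, Add(13545, Mul(-1, Mul(Rational(59, 13), Rational(1, 1648))))) = Add(-9, Add(13545, Mul(-1, Rational(59, 21424)))) = Add(-9, Add(13545, Rational(-59, 21424))) = Add(-9, Rational(290188021, 21424)) = Rational(289995205, 21424) ≈ 13536.)
Add(Add(-7798, U), -27817) = Add(Add(-7798, Rational(289995205, 21424)), -27817) = Add(Rational(122930853, 21424), -27817) = Rational(-473020555, 21424)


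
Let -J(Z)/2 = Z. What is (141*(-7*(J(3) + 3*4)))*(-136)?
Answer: 805392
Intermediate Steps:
J(Z) = -2*Z
(141*(-7*(J(3) + 3*4)))*(-136) = (141*(-7*(-2*3 + 3*4)))*(-136) = (141*(-7*(-6 + 12)))*(-136) = (141*(-7*6))*(-136) = (141*(-42))*(-136) = -5922*(-136) = 805392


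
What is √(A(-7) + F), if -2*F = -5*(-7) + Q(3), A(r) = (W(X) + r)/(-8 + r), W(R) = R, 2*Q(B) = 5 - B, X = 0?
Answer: I*√3945/15 ≈ 4.1873*I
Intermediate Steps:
Q(B) = 5/2 - B/2 (Q(B) = (5 - B)/2 = 5/2 - B/2)
A(r) = r/(-8 + r) (A(r) = (0 + r)/(-8 + r) = r/(-8 + r))
F = -18 (F = -(-5*(-7) + (5/2 - ½*3))/2 = -(35 + (5/2 - 3/2))/2 = -(35 + 1)/2 = -½*36 = -18)
√(A(-7) + F) = √(-7/(-8 - 7) - 18) = √(-7/(-15) - 18) = √(-7*(-1/15) - 18) = √(7/15 - 18) = √(-263/15) = I*√3945/15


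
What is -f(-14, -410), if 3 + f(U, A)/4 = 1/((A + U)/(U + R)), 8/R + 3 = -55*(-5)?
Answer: 42773/3604 ≈ 11.868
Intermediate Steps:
R = 1/34 (R = 8/(-3 - 55*(-5)) = 8/(-3 + 275) = 8/272 = 8*(1/272) = 1/34 ≈ 0.029412)
f(U, A) = -12 + 4*(1/34 + U)/(A + U) (f(U, A) = -12 + 4/(((A + U)/(U + 1/34))) = -12 + 4/(((A + U)/(1/34 + U))) = -12 + 4*((1/34 + U)/(A + U)) = -12 + 4*(1/34 + U)/(A + U))
-f(-14, -410) = -(2/17 - 12*(-410) - 8*(-14))/(-410 - 14) = -(2/17 + 4920 + 112)/(-424) = -(-1)*85546/(424*17) = -1*(-42773/3604) = 42773/3604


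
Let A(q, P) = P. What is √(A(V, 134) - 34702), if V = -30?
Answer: 2*I*√8642 ≈ 185.92*I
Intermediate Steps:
√(A(V, 134) - 34702) = √(134 - 34702) = √(-34568) = 2*I*√8642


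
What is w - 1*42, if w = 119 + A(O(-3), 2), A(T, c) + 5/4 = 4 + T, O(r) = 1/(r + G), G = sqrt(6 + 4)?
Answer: 331/4 + sqrt(10) ≈ 85.912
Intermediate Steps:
G = sqrt(10) ≈ 3.1623
O(r) = 1/(r + sqrt(10))
A(T, c) = 11/4 + T (A(T, c) = -5/4 + (4 + T) = 11/4 + T)
w = 487/4 + 1/(-3 + sqrt(10)) (w = 119 + (11/4 + 1/(-3 + sqrt(10))) = 487/4 + 1/(-3 + sqrt(10)) ≈ 127.91)
w - 1*42 = (499/4 + sqrt(10)) - 1*42 = (499/4 + sqrt(10)) - 42 = 331/4 + sqrt(10)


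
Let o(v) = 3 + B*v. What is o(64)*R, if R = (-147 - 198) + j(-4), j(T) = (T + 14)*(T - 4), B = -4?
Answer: 107525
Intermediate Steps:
j(T) = (-4 + T)*(14 + T) (j(T) = (14 + T)*(-4 + T) = (-4 + T)*(14 + T))
o(v) = 3 - 4*v
R = -425 (R = (-147 - 198) + (-56 + (-4)² + 10*(-4)) = -345 + (-56 + 16 - 40) = -345 - 80 = -425)
o(64)*R = (3 - 4*64)*(-425) = (3 - 256)*(-425) = -253*(-425) = 107525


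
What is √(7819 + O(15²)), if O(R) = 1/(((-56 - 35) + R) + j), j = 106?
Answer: √28148415/60 ≈ 88.425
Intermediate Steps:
O(R) = 1/(15 + R) (O(R) = 1/(((-56 - 35) + R) + 106) = 1/((-91 + R) + 106) = 1/(15 + R))
√(7819 + O(15²)) = √(7819 + 1/(15 + 15²)) = √(7819 + 1/(15 + 225)) = √(7819 + 1/240) = √(1876561/240) = √28148415/60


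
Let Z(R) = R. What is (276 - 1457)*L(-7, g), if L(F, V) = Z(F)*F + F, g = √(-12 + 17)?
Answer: -49602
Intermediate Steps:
g = √5 ≈ 2.2361
L(F, V) = F + F² (L(F, V) = F*F + F = F² + F = F + F²)
(276 - 1457)*L(-7, g) = (276 - 1457)*(-7*(1 - 7)) = -(-8267)*(-6) = -1181*42 = -49602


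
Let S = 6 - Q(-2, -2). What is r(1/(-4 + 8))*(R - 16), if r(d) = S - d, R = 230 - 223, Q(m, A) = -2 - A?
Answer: -207/4 ≈ -51.750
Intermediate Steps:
R = 7
S = 6 (S = 6 - (-2 - 1*(-2)) = 6 - (-2 + 2) = 6 - 1*0 = 6 + 0 = 6)
r(d) = 6 - d
r(1/(-4 + 8))*(R - 16) = (6 - 1/(-4 + 8))*(7 - 16) = (6 - 1/4)*(-9) = (6 - 1*¼)*(-9) = (6 - ¼)*(-9) = (23/4)*(-9) = -207/4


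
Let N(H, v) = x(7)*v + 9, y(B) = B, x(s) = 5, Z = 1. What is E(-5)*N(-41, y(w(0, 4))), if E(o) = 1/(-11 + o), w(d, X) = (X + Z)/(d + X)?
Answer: -61/64 ≈ -0.95313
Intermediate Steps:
w(d, X) = (1 + X)/(X + d) (w(d, X) = (X + 1)/(d + X) = (1 + X)/(X + d))
N(H, v) = 9 + 5*v (N(H, v) = 5*v + 9 = 9 + 5*v)
E(-5)*N(-41, y(w(0, 4))) = (9 + 5*((1 + 4)/(4 + 0)))/(-11 - 5) = (9 + 5*(5/4))/(-16) = -(9 + 5*((1/4)*5))/16 = -(9 + 5*(5/4))/16 = -(9 + 25/4)/16 = -1/16*61/4 = -61/64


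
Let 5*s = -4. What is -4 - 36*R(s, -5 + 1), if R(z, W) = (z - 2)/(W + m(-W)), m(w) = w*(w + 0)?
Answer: 22/5 ≈ 4.4000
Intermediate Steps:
s = -4/5 (s = (1/5)*(-4) = -4/5 ≈ -0.80000)
m(w) = w**2 (m(w) = w*w = w**2)
R(z, W) = (-2 + z)/(W + W**2) (R(z, W) = (z - 2)/(W + (-W)**2) = (-2 + z)/(W + W**2))
-4 - 36*R(s, -5 + 1) = -4 - 36*(-2 - 4/5)/((-5 + 1)*(1 + (-5 + 1))) = -4 - 36*(-14)/((-4)*(1 - 4)*5) = -4 - (-9)*(-14)/((-3)*5) = -4 - (-9)*(-1)*(-14)/(3*5) = -4 - 36*(-7/30) = -4 + 42/5 = 22/5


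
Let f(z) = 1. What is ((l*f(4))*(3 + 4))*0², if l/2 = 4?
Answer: 0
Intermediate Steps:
l = 8 (l = 2*4 = 8)
((l*f(4))*(3 + 4))*0² = ((8*1)*(3 + 4))*0² = (8*7)*0 = 56*0 = 0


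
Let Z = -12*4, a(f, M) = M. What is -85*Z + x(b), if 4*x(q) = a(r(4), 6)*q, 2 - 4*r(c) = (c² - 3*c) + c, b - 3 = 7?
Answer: 4095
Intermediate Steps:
b = 10 (b = 3 + 7 = 10)
r(c) = ½ + c/2 - c²/4 (r(c) = ½ - ((c² - 3*c) + c)/4 = ½ - (c² - 2*c)/4 = ½ + (c/2 - c²/4) = ½ + c/2 - c²/4)
x(q) = 3*q/2 (x(q) = (6*q)/4 = 3*q/2)
Z = -48
-85*Z + x(b) = -85*(-48) + (3/2)*10 = 4080 + 15 = 4095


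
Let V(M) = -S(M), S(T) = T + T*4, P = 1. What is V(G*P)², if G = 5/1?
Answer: 625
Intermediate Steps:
G = 5 (G = 5*1 = 5)
S(T) = 5*T (S(T) = T + 4*T = 5*T)
V(M) = -5*M
V(G*P)² = (-25)² = 625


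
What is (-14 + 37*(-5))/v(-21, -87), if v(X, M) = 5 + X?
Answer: 199/16 ≈ 12.438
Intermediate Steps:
(-14 + 37*(-5))/v(-21, -87) = (-14 + 37*(-5))/(5 - 21) = (-14 - 185)/(-16) = -199*(-1/16) = 199/16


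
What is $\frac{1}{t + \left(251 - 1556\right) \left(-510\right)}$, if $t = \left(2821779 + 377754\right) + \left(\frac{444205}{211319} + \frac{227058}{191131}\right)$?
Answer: $\frac{40389611789}{156109334785278844} \approx 2.5873 \cdot 10^{-7}$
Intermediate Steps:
$t = \frac{129228028659109894}{40389611789}$ ($t = 3199533 + \left(444205 \cdot \frac{1}{211319} + 227058 \cdot \frac{1}{191131}\right) = 3199533 + \left(\frac{444205}{211319} + \frac{227058}{191131}\right) = 3199533 + \frac{132883015357}{40389611789} = \frac{129228028659109894}{40389611789} \approx 3.1995 \cdot 10^{6}$)
$\frac{1}{t + \left(251 - 1556\right) \left(-510\right)} = \frac{1}{\frac{129228028659109894}{40389611789} + \left(251 - 1556\right) \left(-510\right)} = \frac{1}{\frac{129228028659109894}{40389611789} - -665550} = \frac{1}{\frac{129228028659109894}{40389611789} + 665550} = \frac{1}{\frac{156109334785278844}{40389611789}} = \frac{40389611789}{156109334785278844}$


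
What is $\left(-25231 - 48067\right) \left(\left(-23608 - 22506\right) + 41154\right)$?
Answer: $363558080$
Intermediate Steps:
$\left(-25231 - 48067\right) \left(\left(-23608 - 22506\right) + 41154\right) = - 73298 \left(-46114 + 41154\right) = \left(-73298\right) \left(-4960\right) = 363558080$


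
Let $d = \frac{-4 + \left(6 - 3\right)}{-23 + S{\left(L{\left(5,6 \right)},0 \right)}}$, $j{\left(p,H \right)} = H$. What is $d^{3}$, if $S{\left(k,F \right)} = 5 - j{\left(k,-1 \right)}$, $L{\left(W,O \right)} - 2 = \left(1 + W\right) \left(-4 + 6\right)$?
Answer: $\frac{1}{4913} \approx 0.00020354$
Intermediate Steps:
$L{\left(W,O \right)} = 4 + 2 W$ ($L{\left(W,O \right)} = 2 + \left(1 + W\right) \left(-4 + 6\right) = 2 + \left(1 + W\right) 2 = 2 + \left(2 + 2 W\right) = 4 + 2 W$)
$S{\left(k,F \right)} = 6$ ($S{\left(k,F \right)} = 5 - -1 = 5 + 1 = 6$)
$d = \frac{1}{17}$ ($d = \frac{-4 + \left(6 - 3\right)}{-23 + 6} = \frac{-4 + \left(6 - 3\right)}{-17} = \left(-4 + 3\right) \left(- \frac{1}{17}\right) = \left(-1\right) \left(- \frac{1}{17}\right) = \frac{1}{17} \approx 0.058824$)
$d^{3} = \left(\frac{1}{17}\right)^{3} = \frac{1}{4913}$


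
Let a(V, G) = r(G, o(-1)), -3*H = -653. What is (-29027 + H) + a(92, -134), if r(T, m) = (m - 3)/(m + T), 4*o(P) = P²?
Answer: -46238947/1605 ≈ -28809.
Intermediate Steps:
o(P) = P²/4
H = 653/3 (H = -⅓*(-653) = 653/3 ≈ 217.67)
r(T, m) = (-3 + m)/(T + m)
a(V, G) = -11/(4*(¼ + G)) (a(V, G) = (-3 + (¼)*(-1)²)/(G + (¼)*(-1)²) = (-3 + (¼)*1)/(G + (¼)*1) = (-3 + ¼)/(G + ¼) = -11/4/(¼ + G) = -11/(4*(¼ + G)))
(-29027 + H) + a(92, -134) = (-29027 + 653/3) - 11/(1 + 4*(-134)) = -86428/3 - 11/(1 - 536) = -86428/3 - 11/(-535) = -86428/3 - 11*(-1/535) = -86428/3 + 11/535 = -46238947/1605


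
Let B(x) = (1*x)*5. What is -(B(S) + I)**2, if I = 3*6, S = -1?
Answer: -169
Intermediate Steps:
B(x) = 5*x (B(x) = x*5 = 5*x)
I = 18
-(B(S) + I)**2 = -(5*(-1) + 18)**2 = -(-5 + 18)**2 = -1*13**2 = -1*169 = -169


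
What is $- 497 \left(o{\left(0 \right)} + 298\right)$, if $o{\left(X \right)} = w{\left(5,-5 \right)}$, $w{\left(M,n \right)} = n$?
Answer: $-145621$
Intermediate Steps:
$o{\left(X \right)} = -5$
$- 497 \left(o{\left(0 \right)} + 298\right) = - 497 \left(-5 + 298\right) = \left(-497\right) 293 = -145621$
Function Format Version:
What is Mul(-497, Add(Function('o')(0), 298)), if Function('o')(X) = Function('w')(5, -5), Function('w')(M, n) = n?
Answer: -145621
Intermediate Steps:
Function('o')(X) = -5
Mul(-497, Add(Function('o')(0), 298)) = Mul(-497, Add(-5, 298)) = Mul(-497, 293) = -145621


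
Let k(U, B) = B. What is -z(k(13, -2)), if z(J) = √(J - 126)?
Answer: -8*I*√2 ≈ -11.314*I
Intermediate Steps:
z(J) = √(-126 + J)
-z(k(13, -2)) = -√(-126 - 2) = -√(-128) = -8*I*√2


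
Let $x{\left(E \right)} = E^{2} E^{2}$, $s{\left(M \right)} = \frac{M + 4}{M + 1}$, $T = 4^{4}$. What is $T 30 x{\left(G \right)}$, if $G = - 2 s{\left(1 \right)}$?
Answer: $4800000$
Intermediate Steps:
$T = 256$
$s{\left(M \right)} = \frac{4 + M}{1 + M}$
$G = -5$ ($G = - 2 \frac{4 + 1}{1 + 1} = - 2 \cdot \frac{1}{2} \cdot 5 = \left(-2\right) \frac{5}{2} = -5$)
$x{\left(E \right)} = E^{4}$
$T 30 x{\left(G \right)} = 256 \cdot 30 \left(-5\right)^{4} = 7680 \cdot 625 = 4800000$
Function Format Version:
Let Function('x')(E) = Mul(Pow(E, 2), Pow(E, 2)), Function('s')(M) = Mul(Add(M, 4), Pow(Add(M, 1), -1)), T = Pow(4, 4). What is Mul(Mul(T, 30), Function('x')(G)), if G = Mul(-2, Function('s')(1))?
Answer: 4800000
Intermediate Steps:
T = 256
Function('s')(M) = Mul(Pow(Add(1, M), -1), Add(4, M)) (Function('s')(M) = Mul(Add(4, M), Pow(Add(1, M), -1)) = Mul(Pow(Add(1, M), -1), Add(4, M)))
G = -5 (G = Mul(-2, Mul(Pow(Add(1, 1), -1), Add(4, 1))) = Mul(-2, Mul(Pow(2, -1), 5)) = Mul(-2, Mul(Rational(1, 2), 5)) = Mul(-2, Rational(5, 2)) = -5)
Function('x')(E) = Pow(E, 4)
Mul(Mul(T, 30), Function('x')(G)) = Mul(Mul(256, 30), Pow(-5, 4)) = Mul(7680, 625) = 4800000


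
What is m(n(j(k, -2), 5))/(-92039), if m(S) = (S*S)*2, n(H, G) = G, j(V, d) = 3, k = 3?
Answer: -50/92039 ≈ -0.00054325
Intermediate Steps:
m(S) = 2*S² (m(S) = S²*2 = 2*S²)
m(n(j(k, -2), 5))/(-92039) = (2*5²)/(-92039) = (2*25)*(-1/92039) = 50*(-1/92039) = -50/92039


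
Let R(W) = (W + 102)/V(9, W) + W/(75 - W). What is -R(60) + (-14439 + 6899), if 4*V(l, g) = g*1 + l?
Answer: -173728/23 ≈ -7553.4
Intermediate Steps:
V(l, g) = g/4 + l/4 (V(l, g) = (g*1 + l)/4 = (g + l)/4 = g/4 + l/4)
R(W) = W/(75 - W) + (102 + W)/(9/4 + W/4) (R(W) = (W + 102)/(W/4 + (¼)*9) + W/(75 - W) = (102 + W)/(W/4 + 9/4) + W/(75 - W) = (102 + W)/(9/4 + W/4) + W/(75 - W) = W/(75 - W) + (102 + W)/(9/4 + W/4))
-R(60) + (-14439 + 6899) = -3*(-10200 + 60² + 33*60)/(-675 + 60² - 66*60) + (-14439 + 6899) = -3*(-10200 + 3600 + 1980)/(-675 + 3600 - 3960) - 7540 = -3*(-4620)/(-1035) - 7540 = -3*(-1)*(-4620)/1035 - 7540 = -1*308/23 - 7540 = -308/23 - 7540 = -173728/23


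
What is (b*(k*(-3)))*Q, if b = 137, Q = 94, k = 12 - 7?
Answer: -193170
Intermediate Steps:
k = 5
(b*(k*(-3)))*Q = (137*(5*(-3)))*94 = (137*(-15))*94 = -2055*94 = -193170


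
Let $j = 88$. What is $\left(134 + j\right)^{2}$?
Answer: $49284$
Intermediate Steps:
$\left(134 + j\right)^{2} = \left(134 + 88\right)^{2} = 222^{2} = 49284$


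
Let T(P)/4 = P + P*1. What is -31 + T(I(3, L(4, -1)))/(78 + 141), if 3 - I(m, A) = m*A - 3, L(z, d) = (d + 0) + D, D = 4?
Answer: -2271/73 ≈ -31.110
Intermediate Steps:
L(z, d) = 4 + d (L(z, d) = (d + 0) + 4 = d + 4 = 4 + d)
I(m, A) = 6 - A*m (I(m, A) = 3 - (m*A - 3) = 3 - (A*m - 3) = 3 - (-3 + A*m) = 3 + (3 - A*m) = 6 - A*m)
T(P) = 8*P (T(P) = 4*(P + P*1) = 4*(P + P) = 4*(2*P) = 8*P)
-31 + T(I(3, L(4, -1)))/(78 + 141) = -31 + (8*(6 - 1*(4 - 1)*3))/(78 + 141) = -31 + (8*(6 - 1*3*3))/219 = -31 + (8*(6 - 9))/219 = -31 + (8*(-3))/219 = -31 + (1/219)*(-24) = -31 - 8/73 = -2271/73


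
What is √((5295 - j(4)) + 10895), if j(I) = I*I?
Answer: √16174 ≈ 127.18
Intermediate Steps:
j(I) = I²
√((5295 - j(4)) + 10895) = √((5295 - 1*4²) + 10895) = √((5295 - 1*16) + 10895) = √((5295 - 16) + 10895) = √(5279 + 10895) = √16174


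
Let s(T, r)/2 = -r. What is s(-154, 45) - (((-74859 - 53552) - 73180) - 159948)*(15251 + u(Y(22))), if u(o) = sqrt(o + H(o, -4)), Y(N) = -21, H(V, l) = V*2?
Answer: 5513831199 + 1084617*I*sqrt(7) ≈ 5.5138e+9 + 2.8696e+6*I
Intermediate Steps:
H(V, l) = 2*V
u(o) = sqrt(3)*sqrt(o) (u(o) = sqrt(o + 2*o) = sqrt(3*o) = sqrt(3)*sqrt(o))
s(T, r) = -2*r (s(T, r) = 2*(-r) = -2*r)
s(-154, 45) - (((-74859 - 53552) - 73180) - 159948)*(15251 + u(Y(22))) = -2*45 - (((-74859 - 53552) - 73180) - 159948)*(15251 + sqrt(3)*sqrt(-21)) = -90 - ((-128411 - 73180) - 159948)*(15251 + sqrt(3)*(I*sqrt(21))) = -90 - (-201591 - 159948)*(15251 + 3*I*sqrt(7)) = -90 - (-361539)*(15251 + 3*I*sqrt(7)) = -90 - (-5513831289 - 1084617*I*sqrt(7)) = -90 + (5513831289 + 1084617*I*sqrt(7)) = 5513831199 + 1084617*I*sqrt(7)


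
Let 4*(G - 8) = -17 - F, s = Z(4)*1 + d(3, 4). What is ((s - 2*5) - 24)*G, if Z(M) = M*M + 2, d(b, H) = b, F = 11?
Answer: -13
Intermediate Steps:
Z(M) = 2 + M**2 (Z(M) = M**2 + 2 = 2 + M**2)
s = 21 (s = (2 + 4**2)*1 + 3 = (2 + 16)*1 + 3 = 18*1 + 3 = 18 + 3 = 21)
G = 1 (G = 8 + (-17 - 1*11)/4 = 8 + (-17 - 11)/4 = 8 + (1/4)*(-28) = 8 - 7 = 1)
((s - 2*5) - 24)*G = ((21 - 2*5) - 24)*1 = ((21 - 10) - 24)*1 = (11 - 24)*1 = -13*1 = -13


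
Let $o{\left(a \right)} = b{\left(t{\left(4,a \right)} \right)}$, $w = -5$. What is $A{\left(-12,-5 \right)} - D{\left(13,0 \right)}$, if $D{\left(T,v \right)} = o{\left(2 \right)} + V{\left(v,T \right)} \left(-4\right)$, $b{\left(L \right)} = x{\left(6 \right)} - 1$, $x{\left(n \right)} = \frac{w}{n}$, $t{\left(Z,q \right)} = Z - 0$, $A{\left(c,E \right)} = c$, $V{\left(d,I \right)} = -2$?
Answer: $- \frac{109}{6} \approx -18.167$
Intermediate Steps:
$t{\left(Z,q \right)} = Z$ ($t{\left(Z,q \right)} = Z + 0 = Z$)
$x{\left(n \right)} = - \frac{5}{n}$
$b{\left(L \right)} = - \frac{11}{6}$ ($b{\left(L \right)} = - \frac{5}{6} - 1 = - \frac{11}{6}$)
$o{\left(a \right)} = - \frac{11}{6}$
$D{\left(T,v \right)} = \frac{37}{6}$ ($D{\left(T,v \right)} = - \frac{11}{6} - -8 = - \frac{11}{6} + 8 = \frac{37}{6}$)
$A{\left(-12,-5 \right)} - D{\left(13,0 \right)} = -12 - \frac{37}{6} = - \frac{109}{6}$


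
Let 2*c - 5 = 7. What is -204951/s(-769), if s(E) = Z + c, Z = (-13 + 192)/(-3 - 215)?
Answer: -44679318/1129 ≈ -39574.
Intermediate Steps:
c = 6 (c = 5/2 + (½)*7 = 5/2 + 7/2 = 6)
Z = -179/218 (Z = 179/(-218) = 179*(-1/218) = -179/218 ≈ -0.82110)
s(E) = 1129/218 (s(E) = -179/218 + 6 = 1129/218)
-204951/s(-769) = -204951/1129/218 = -204951*218/1129 = -44679318/1129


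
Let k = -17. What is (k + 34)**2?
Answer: 289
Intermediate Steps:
(k + 34)**2 = (-17 + 34)**2 = 17**2 = 289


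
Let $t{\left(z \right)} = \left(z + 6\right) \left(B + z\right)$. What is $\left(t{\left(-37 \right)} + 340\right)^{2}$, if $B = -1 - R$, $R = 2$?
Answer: $2496400$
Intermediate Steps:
$B = -3$ ($B = -1 - 2 = -3$)
$t{\left(z \right)} = \left(-3 + z\right) \left(6 + z\right)$ ($t{\left(z \right)} = \left(z + 6\right) \left(-3 + z\right) = \left(6 + z\right) \left(-3 + z\right) = \left(-3 + z\right) \left(6 + z\right)$)
$\left(t{\left(-37 \right)} + 340\right)^{2} = \left(\left(-18 + \left(-37\right)^{2} + 3 \left(-37\right)\right) + 340\right)^{2} = \left(\left(-18 + 1369 - 111\right) + 340\right)^{2} = \left(1240 + 340\right)^{2} = 1580^{2} = 2496400$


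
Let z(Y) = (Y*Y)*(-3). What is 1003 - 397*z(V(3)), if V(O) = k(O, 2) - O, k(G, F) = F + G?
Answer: 5767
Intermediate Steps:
V(O) = 2 (V(O) = (2 + O) - O = 2)
z(Y) = -3*Y**2 (z(Y) = Y**2*(-3) = -3*Y**2)
1003 - 397*z(V(3)) = 1003 - (-1191)*2**2 = 1003 - (-1191)*4 = 1003 - 397*(-12) = 1003 + 4764 = 5767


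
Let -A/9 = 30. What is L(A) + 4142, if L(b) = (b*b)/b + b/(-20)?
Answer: 7771/2 ≈ 3885.5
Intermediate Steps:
A = -270 (A = -9*30 = -270)
L(b) = 19*b/20 (L(b) = b²/b + b*(-1/20) = b - b/20 = 19*b/20)
L(A) + 4142 = (19/20)*(-270) + 4142 = -513/2 + 4142 = 7771/2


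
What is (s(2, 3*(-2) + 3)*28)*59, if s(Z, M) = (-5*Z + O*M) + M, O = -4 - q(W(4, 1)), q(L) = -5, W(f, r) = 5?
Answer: -26432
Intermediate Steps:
O = 1 (O = -4 - 1*(-5) = -4 + 5 = 1)
s(Z, M) = -5*Z + 2*M (s(Z, M) = (-5*Z + 1*M) + M = (-5*Z + M) + M = (M - 5*Z) + M = -5*Z + 2*M)
(s(2, 3*(-2) + 3)*28)*59 = ((-5*2 + 2*(3*(-2) + 3))*28)*59 = ((-10 + 2*(-6 + 3))*28)*59 = ((-10 + 2*(-3))*28)*59 = ((-10 - 6)*28)*59 = -16*28*59 = -448*59 = -26432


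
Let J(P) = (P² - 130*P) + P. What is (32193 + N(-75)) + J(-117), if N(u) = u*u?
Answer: 66600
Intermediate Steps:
N(u) = u²
J(P) = P² - 129*P
(32193 + N(-75)) + J(-117) = (32193 + (-75)²) - 117*(-129 - 117) = (32193 + 5625) - 117*(-246) = 37818 + 28782 = 66600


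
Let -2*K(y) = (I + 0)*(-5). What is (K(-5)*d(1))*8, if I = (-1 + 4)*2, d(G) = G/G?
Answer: 120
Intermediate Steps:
d(G) = 1
I = 6 (I = 3*2 = 6)
K(y) = 15 (K(y) = -(6 + 0)*(-5)/2 = -3*(-5) = -½*(-30) = 15)
(K(-5)*d(1))*8 = (15*1)*8 = 15*8 = 120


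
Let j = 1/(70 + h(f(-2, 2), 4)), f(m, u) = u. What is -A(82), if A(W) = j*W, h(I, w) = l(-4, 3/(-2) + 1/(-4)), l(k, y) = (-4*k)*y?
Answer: -41/21 ≈ -1.9524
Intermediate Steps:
l(k, y) = -4*k*y
h(I, w) = -28 (h(I, w) = -4*(-4)*(3/(-2) + 1/(-4)) = -4*(-4)*(3*(-1/2) + 1*(-1/4)) = -4*(-4)*(-3/2 - 1/4) = -4*(-4)*(-7/4) = -28)
j = 1/42 (j = 1/(70 - 28) = 1/42 ≈ 0.023810)
A(W) = W/42
-A(82) = -82/42 = -1*41/21 = -41/21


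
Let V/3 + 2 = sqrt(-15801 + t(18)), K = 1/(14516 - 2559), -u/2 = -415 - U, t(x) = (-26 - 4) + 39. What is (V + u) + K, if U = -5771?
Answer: -128155125/11957 + 12*I*sqrt(987) ≈ -10718.0 + 377.0*I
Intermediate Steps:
t(x) = 9 (t(x) = -30 + 39 = 9)
u = -10712 (u = -2*(-415 - 1*(-5771)) = -2*(-415 + 5771) = -2*5356 = -10712)
K = 1/11957 ≈ 8.3633e-5
V = -6 + 12*I*sqrt(987) (V = -6 + 3*sqrt(-15801 + 9) = -6 + 3*sqrt(-15792) = -6 + 3*(4*I*sqrt(987)) = -6 + 12*I*sqrt(987) ≈ -6.0 + 377.0*I)
(V + u) + K = ((-6 + 12*I*sqrt(987)) - 10712) + 1/11957 = (-10718 + 12*I*sqrt(987)) + 1/11957 = -128155125/11957 + 12*I*sqrt(987)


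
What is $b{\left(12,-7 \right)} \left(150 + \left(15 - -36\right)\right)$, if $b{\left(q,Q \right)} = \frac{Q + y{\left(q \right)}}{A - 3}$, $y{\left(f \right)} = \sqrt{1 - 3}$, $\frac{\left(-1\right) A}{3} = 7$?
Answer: $\frac{469}{8} - \frac{67 i \sqrt{2}}{8} \approx 58.625 - 11.844 i$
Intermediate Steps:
$A = -21$ ($A = \left(-3\right) 7 = -21$)
$y{\left(f \right)} = i \sqrt{2}$ ($y{\left(f \right)} = \sqrt{-2} = i \sqrt{2}$)
$b{\left(q,Q \right)} = - \frac{Q}{24} - \frac{i \sqrt{2}}{24}$ ($b{\left(q,Q \right)} = \frac{Q + i \sqrt{2}}{-21 - 3} = \frac{Q + i \sqrt{2}}{-24} = \left(Q + i \sqrt{2}\right) \left(- \frac{1}{24}\right) = - \frac{Q}{24} - \frac{i \sqrt{2}}{24}$)
$b{\left(12,-7 \right)} \left(150 + \left(15 - -36\right)\right) = \left(\left(- \frac{1}{24}\right) \left(-7\right) - \frac{i \sqrt{2}}{24}\right) \left(150 + \left(15 - -36\right)\right) = \left(\frac{7}{24} - \frac{i \sqrt{2}}{24}\right) \left(150 + \left(15 + 36\right)\right) = \left(\frac{7}{24} - \frac{i \sqrt{2}}{24}\right) \left(150 + 51\right) = \left(\frac{7}{24} - \frac{i \sqrt{2}}{24}\right) 201 = \frac{469}{8} - \frac{67 i \sqrt{2}}{8}$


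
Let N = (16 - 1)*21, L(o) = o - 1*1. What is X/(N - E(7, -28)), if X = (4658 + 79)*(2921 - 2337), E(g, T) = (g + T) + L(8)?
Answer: 2766408/329 ≈ 8408.5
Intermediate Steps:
L(o) = -1 + o (L(o) = o - 1 = -1 + o)
E(g, T) = 7 + T + g (E(g, T) = (g + T) + (-1 + 8) = (T + g) + 7 = 7 + T + g)
N = 315 (N = 15*21 = 315)
X = 2766408 (X = 4737*584 = 2766408)
X/(N - E(7, -28)) = 2766408/(315 - (7 - 28 + 7)) = 2766408/(315 - 1*(-14)) = 2766408/(315 + 14) = 2766408/329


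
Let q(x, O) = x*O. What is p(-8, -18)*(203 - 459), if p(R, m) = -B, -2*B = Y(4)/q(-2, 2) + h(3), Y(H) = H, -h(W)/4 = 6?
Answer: 3200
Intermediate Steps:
h(W) = -24 (h(W) = -4*6 = -24)
q(x, O) = O*x
B = 25/2 (B = -(4/((2*(-2))) - 24)/2 = -(4/(-4) - 24)/2 = -(4*(-1/4) - 24)/2 = -(-1 - 24)/2 = -1/2*(-25) = 25/2 ≈ 12.500)
p(R, m) = -25/2 (p(R, m) = -1*25/2 = -25/2)
p(-8, -18)*(203 - 459) = -25*(203 - 459)/2 = -25/2*(-256) = 3200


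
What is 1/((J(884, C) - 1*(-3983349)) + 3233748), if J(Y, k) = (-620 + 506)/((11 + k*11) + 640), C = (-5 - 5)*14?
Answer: 889/6415999347 ≈ 1.3856e-7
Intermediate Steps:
C = -140 (C = -10*14 = -140)
J(Y, k) = -114/(651 + 11*k) (J(Y, k) = -114/((11 + 11*k) + 640) = -114/(651 + 11*k))
1/((J(884, C) - 1*(-3983349)) + 3233748) = 1/((-114/(651 + 11*(-140)) - 1*(-3983349)) + 3233748) = 1/((-114/(651 - 1540) + 3983349) + 3233748) = 1/((-114/(-889) + 3983349) + 3233748) = 1/((-114*(-1/889) + 3983349) + 3233748) = 1/((114/889 + 3983349) + 3233748) = 1/(3541197375/889 + 3233748) = 1/(6415999347/889) = 889/6415999347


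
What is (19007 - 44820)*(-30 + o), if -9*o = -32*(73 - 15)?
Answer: -40939418/9 ≈ -4.5488e+6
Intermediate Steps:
o = 1856/9 (o = -(-32)*(73 - 15)/9 = -(-32)*58/9 = -⅑*(-1856) = 1856/9 ≈ 206.22)
(19007 - 44820)*(-30 + o) = (19007 - 44820)*(-30 + 1856/9) = -25813*1586/9 = -40939418/9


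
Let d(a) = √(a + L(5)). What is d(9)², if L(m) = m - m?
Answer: 9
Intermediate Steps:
L(m) = 0
d(a) = √a (d(a) = √(a + 0) = √a)
d(9)² = (√9)² = 3² = 9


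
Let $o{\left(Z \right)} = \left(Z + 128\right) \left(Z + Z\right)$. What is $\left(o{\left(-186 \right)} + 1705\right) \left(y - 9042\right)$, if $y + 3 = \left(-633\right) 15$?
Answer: $-431629740$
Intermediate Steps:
$o{\left(Z \right)} = 2 Z \left(128 + Z\right)$ ($o{\left(Z \right)} = \left(128 + Z\right) 2 Z = 2 Z \left(128 + Z\right)$)
$y = -9498$ ($y = -3 - 9495 = -9498$)
$\left(o{\left(-186 \right)} + 1705\right) \left(y - 9042\right) = \left(2 \left(-186\right) \left(128 - 186\right) + 1705\right) \left(-9498 - 9042\right) = \left(2 \left(-186\right) \left(-58\right) + 1705\right) \left(-18540\right) = \left(21576 + 1705\right) \left(-18540\right) = 23281 \left(-18540\right) = -431629740$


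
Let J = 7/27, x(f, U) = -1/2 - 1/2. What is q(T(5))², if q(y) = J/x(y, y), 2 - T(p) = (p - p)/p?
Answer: 49/729 ≈ 0.067215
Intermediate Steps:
x(f, U) = -1 (x(f, U) = -1*½ - 1*½ = -½ - ½ = -1)
J = 7/27 (J = 7*(1/27) = 7/27 ≈ 0.25926)
T(p) = 2 (T(p) = 2 - (p - p)/p = 2 - 0/p = 2 - 1*0 = 2 + 0 = 2)
q(y) = -7/27 (q(y) = (7/27)/(-1) = (7/27)*(-1) = -7/27)
q(T(5))² = (-7/27)² = 49/729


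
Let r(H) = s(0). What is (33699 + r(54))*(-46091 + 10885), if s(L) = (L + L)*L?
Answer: -1186406994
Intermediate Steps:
s(L) = 2*L² (s(L) = (2*L)*L = 2*L²)
r(H) = 0 (r(H) = 2*0² = 2*0 = 0)
(33699 + r(54))*(-46091 + 10885) = (33699 + 0)*(-46091 + 10885) = 33699*(-35206) = -1186406994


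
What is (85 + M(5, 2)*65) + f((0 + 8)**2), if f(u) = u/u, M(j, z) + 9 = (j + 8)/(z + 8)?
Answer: -829/2 ≈ -414.50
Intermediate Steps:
M(j, z) = -9 + (8 + j)/(8 + z) (M(j, z) = -9 + (j + 8)/(z + 8) = -9 + (8 + j)/(8 + z))
f(u) = 1
(85 + M(5, 2)*65) + f((0 + 8)**2) = (85 + ((-64 + 5 - 9*2)/(8 + 2))*65) + 1 = (85 + ((-64 + 5 - 18)/10)*65) + 1 = (85 + ((1/10)*(-77))*65) + 1 = (85 - 77/10*65) + 1 = (85 - 1001/2) + 1 = -831/2 + 1 = -829/2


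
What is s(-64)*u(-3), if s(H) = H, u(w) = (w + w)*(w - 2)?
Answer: -1920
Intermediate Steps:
u(w) = 2*w*(-2 + w) (u(w) = (2*w)*(-2 + w) = 2*w*(-2 + w))
s(-64)*u(-3) = -128*(-3)*(-2 - 3) = -128*(-3)*(-5) = -64*30 = -1920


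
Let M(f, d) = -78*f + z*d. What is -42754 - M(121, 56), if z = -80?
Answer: -28836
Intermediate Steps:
M(f, d) = -80*d - 78*f (M(f, d) = -78*f - 80*d = -80*d - 78*f)
-42754 - M(121, 56) = -42754 - (-80*56 - 78*121) = -42754 - (-4480 - 9438) = -42754 - 1*(-13918) = -42754 + 13918 = -28836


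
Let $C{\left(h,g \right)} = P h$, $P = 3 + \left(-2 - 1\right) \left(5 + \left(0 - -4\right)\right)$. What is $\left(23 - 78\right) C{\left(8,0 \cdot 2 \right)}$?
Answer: $10560$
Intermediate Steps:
$P = -24$ ($P = 3 - 3 \left(5 + \left(0 + 4\right)\right) = 3 - 3 \left(5 + 4\right) = 3 - 27 = -24$)
$C{\left(h,g \right)} = - 24 h$
$\left(23 - 78\right) C{\left(8,0 \cdot 2 \right)} = \left(23 - 78\right) \left(\left(-24\right) 8\right) = \left(-55\right) \left(-192\right) = 10560$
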